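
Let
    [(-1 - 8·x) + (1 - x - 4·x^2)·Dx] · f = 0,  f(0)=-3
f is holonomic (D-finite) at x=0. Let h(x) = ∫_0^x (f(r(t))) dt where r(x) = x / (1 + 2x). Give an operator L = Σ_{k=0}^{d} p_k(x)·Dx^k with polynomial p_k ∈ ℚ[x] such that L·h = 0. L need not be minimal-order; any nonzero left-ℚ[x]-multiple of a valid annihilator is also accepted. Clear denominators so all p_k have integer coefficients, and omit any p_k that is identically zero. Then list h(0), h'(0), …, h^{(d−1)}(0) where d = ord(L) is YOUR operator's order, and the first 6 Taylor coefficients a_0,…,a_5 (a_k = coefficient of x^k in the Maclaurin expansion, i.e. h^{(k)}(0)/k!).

L = (1 + 10·x)·Dx + (-1 - 5·x - 4·x^2 + 4·x^3)·Dx^2  (order 2).
h: a_k = 0, -3, -3/2, -3, 21/4, -81/5, …
ICs: h(0) = 0, h′(0) = -3.

f: a_k = -3, -3, -15, -27, -87, -195, …
L₀ from L_f via x↦r, Dx↦r'^{-1}Dx.
Integrate: L := L₀·Dx.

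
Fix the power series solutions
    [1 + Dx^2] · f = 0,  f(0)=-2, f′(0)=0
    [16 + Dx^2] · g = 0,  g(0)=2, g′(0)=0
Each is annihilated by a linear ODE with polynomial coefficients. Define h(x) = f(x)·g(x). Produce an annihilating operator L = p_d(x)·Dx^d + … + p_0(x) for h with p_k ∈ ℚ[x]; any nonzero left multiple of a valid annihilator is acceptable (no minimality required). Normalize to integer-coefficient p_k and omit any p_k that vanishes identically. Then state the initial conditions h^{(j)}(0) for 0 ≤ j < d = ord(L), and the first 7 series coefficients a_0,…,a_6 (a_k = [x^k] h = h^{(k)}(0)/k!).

L = 225 + 34·Dx^2 + Dx^4  (order 4).
h: a_k = -4, 0, 34, 0, -353/6, 0, 8177/180, …
ICs: h(0) = -4, h′(0) = 0, h′′(0) = 68, h′′′(0) = 0.

f: a_k = -2, 0, 1, 0, -1/12, 0, 1/360, …
g: a_k = 2, 0, -16, 0, 64/3, 0, -512/45, …
Sym-product of L_f,L_g gives L₀ (≤ ord 4).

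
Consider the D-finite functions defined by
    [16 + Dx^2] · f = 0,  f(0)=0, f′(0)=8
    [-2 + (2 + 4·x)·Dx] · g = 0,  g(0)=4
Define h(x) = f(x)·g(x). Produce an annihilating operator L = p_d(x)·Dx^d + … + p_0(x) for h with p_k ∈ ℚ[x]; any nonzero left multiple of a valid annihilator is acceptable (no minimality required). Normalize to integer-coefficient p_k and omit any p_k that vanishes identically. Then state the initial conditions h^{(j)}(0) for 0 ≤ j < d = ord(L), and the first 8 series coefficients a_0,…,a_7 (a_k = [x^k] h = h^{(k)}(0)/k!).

f: a_k = 0, 8, 0, -64/3, 0, 256/15, 0, -2048/315, …
g: a_k = 4, 4, -2, 2, -5/2, 7/2, -21/4, 33/4, …
f·g: L₀ = L_f ⊗_s L_g, ord ≤ 2·1.
L = (19 + 64·x + 64·x^2) + (-2 - 4·x)·Dx + (1 + 4·x + 4·x^2)·Dx^2  (order 2).
h: a_k = 0, 32, 32, -304/3, -208/3, 1364/15, 268/5, -15374/315, …
ICs: h(0) = 0, h′(0) = 32.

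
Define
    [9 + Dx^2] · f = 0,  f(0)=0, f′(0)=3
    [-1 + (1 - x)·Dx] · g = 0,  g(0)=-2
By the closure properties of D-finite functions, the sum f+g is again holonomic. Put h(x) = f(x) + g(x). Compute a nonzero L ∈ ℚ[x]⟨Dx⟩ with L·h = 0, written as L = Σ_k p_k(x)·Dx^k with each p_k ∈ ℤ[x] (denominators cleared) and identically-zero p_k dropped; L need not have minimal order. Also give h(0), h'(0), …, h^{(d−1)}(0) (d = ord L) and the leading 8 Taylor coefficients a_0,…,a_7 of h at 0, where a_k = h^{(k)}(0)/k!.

f: a_k = 0, 3, 0, -9/2, 0, 81/40, 0, -243/560, …
g: a_k = -2, -2, -2, -2, -2, -2, -2, -2, …
L₀ := lclm(L_f,L_g); ord L₀ ≤ 2+1.
L = (-135 + 162·x - 81·x^2) + (99 - 261·x + 243·x^2 - 81·x^3)·Dx + (-15 + 18·x - 9·x^2)·Dx^2 + (11 - 29·x + 27·x^2 - 9·x^3)·Dx^3  (order 3).
h: a_k = -2, 1, -2, -13/2, -2, 1/40, -2, -1363/560, …
ICs: h(0) = -2, h′(0) = 1, h′′(0) = -4.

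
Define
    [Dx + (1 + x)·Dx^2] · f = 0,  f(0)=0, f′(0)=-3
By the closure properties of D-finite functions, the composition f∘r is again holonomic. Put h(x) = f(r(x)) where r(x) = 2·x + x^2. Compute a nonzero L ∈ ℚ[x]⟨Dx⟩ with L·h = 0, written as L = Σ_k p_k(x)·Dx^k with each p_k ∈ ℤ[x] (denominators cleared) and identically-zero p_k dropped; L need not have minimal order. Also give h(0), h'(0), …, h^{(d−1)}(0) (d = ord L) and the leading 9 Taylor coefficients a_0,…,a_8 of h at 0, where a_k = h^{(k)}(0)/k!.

L = Dx + (1 + x)·Dx^2  (order 2).
h: a_k = 0, -6, 3, -2, 3/2, -6/5, 1, -6/7, 3/4, …
ICs: h(0) = 0, h′(0) = -6.

f: a_k = 0, -3, 3/2, -1, 3/4, -3/5, 1/2, -3/7, 3/8, …
h₀=f(r): pull back L_f along r ⇒ L₀.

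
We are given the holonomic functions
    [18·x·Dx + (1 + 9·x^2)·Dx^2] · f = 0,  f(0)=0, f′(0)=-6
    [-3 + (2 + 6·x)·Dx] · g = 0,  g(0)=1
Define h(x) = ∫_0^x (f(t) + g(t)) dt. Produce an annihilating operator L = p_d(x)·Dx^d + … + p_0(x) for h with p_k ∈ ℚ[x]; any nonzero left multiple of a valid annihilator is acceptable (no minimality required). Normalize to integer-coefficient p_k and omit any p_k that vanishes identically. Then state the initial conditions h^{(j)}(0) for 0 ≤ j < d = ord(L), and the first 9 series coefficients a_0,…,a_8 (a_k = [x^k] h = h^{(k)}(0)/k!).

L = (-36 - 270·x + 972·x^2 + 1458·x^3)·Dx^2 + (-33 - 144·x + 270·x^2 + 3888·x^3 + 5103·x^4)·Dx^3 + (-2 + 18·x + 108·x^2 + 324·x^3 + 1134·x^4 + 1458·x^5)·Dx^4  (order 4).
h: a_k = 0, 1, -9/4, -3/8, 315/64, -81/128, -38637/2560, -2187/1024, 9463149/114688, …
ICs: h(0) = 0, h′(0) = 1, h′′(0) = -9/2, h′′′(0) = -9/4.

f: a_k = 0, -6, 0, 18, 0, -486/5, 0, 4374/7, 0, …
g: a_k = 1, 3/2, -9/8, 27/16, -405/128, 1701/256, -15309/1024, 72171/2048, -2814669/32768, …
Weyl lclm of L_f,L_g ⇒ L₀ (ord ≤ 3).
Integrate: L := L₀·Dx.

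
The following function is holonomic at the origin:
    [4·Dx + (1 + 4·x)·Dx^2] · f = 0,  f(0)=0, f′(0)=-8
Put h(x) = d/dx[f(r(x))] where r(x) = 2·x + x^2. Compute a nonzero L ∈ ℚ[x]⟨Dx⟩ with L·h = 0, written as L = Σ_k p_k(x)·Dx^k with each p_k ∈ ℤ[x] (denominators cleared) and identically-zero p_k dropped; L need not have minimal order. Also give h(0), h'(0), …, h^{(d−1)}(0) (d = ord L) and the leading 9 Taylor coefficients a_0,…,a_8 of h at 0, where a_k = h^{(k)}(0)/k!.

f: a_k = 0, -8, 16, -128/3, 128, -2048/5, 4096/3, -32768/7, 16384, …
Change of var in L_f (x↦r) gives L₀.
h₀' ⇒ L via d/dx closure of L₀.
L = (7 + 8·x + 4·x^2) + (1 + 9·x + 12·x^2 + 4·x^3)·Dx  (order 1).
h: a_k = -16, 112, -832, 6208, -46336, 345856, -2581504, 19268608, -143822848, …
ICs: h(0) = -16.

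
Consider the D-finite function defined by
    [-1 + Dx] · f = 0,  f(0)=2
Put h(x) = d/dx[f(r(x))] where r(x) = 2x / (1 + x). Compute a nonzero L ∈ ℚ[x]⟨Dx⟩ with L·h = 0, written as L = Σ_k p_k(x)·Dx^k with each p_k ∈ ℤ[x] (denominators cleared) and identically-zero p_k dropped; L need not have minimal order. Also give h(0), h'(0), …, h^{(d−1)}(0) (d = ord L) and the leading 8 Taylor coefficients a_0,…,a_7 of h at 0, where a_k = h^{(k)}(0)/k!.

f: a_k = 2, 2, 1, 1/3, 1/12, 1/60, 1/360, 1/2520, …
Change of var in L_f (x↦r) gives L₀.
h=h₀': d/dx-closure on L₀ ⇒ L.
L = -2·x + (-1 - 2·x - x^2)·Dx  (order 1).
h: a_k = 4, 0, -4, 16/3, -4, 16/15, 20/9, -512/105, …
ICs: h(0) = 4.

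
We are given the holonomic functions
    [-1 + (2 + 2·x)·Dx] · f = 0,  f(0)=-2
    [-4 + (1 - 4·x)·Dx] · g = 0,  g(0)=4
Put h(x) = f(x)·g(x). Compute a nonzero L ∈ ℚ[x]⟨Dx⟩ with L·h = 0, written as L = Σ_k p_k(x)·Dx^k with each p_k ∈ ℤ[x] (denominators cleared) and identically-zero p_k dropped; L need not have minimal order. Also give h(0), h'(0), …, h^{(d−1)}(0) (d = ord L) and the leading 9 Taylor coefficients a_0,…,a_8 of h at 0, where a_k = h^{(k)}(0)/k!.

L = (9 + 4·x) + (-2 + 6·x + 8·x^2)·Dx  (order 1).
h: a_k = -8, -36, -143, -1145/2, -36635/16, -293087/32, -4689371/128, -37515001/256, -2400959635/4096, …
ICs: h(0) = -8.

f: a_k = -2, -1, 1/4, -1/8, 5/64, -7/128, 21/512, -33/1024, 429/16384, …
g: a_k = 4, 16, 64, 256, 1024, 4096, 16384, 65536, 262144, …
h₀=f·g: eliminate ⇒ L₀, order ≤ 1·1.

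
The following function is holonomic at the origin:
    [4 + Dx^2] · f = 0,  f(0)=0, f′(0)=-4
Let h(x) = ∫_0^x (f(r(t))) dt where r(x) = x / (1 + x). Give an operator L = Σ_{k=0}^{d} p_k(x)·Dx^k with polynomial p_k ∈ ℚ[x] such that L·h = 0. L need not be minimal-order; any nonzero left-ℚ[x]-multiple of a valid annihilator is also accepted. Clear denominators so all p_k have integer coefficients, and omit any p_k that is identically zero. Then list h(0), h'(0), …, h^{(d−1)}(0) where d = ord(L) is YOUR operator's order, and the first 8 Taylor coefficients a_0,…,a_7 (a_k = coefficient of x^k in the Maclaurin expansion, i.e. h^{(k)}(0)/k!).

f: a_k = 0, -4, 0, 8/3, 0, -8/15, 0, 16/315, …
f∘r: x↦r, Dx↦Dx/r' in L_f ⇒ L₀.
h=∫₀ˣh₀: take L = L₀·Dx.
L = 4·Dx + (2 + 6·x + 6·x^2 + 2·x^3)·Dx^2 + (1 + 4·x + 6·x^2 + 4·x^3 + x^4)·Dx^3  (order 3).
h: a_k = 0, 0, -2, 4/3, -1/3, -4/5, 86/45, -20/7, …
ICs: h(0) = 0, h′(0) = 0, h′′(0) = -4.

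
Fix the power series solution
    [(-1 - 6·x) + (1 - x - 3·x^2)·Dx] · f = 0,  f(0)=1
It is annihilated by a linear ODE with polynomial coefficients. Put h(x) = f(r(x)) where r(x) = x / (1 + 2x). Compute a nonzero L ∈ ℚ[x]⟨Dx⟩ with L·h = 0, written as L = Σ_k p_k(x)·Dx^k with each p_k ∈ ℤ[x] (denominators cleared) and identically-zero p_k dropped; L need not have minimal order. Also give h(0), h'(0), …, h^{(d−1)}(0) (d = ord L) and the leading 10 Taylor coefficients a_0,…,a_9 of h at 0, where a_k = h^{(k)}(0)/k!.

L = (1 + 8·x) + (-1 - 5·x - 5·x^2 + 2·x^3)·Dx  (order 1).
h: a_k = 1, 1, 2, -5, 17, -56, 185, -611, 2018, -6665, …
ICs: h(0) = 1.

f: a_k = 1, 1, 4, 7, 19, 40, 97, 217, 508, 1159, …
Change of var in L_f (x↦r) gives L₀.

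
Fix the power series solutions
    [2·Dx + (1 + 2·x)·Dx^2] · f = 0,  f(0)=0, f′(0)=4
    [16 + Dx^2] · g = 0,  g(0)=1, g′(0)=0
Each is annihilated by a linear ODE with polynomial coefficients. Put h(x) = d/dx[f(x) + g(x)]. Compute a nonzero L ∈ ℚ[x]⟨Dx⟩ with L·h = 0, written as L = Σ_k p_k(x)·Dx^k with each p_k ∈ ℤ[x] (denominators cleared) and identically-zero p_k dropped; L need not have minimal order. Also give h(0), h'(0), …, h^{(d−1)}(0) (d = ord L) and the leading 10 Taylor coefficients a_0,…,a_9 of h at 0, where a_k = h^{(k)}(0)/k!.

f: a_k = 0, 4, -4, 16/3, -8, 64/5, -64/3, 256/7, -64, 1024/9, …
g: a_k = 1, 0, -8, 0, 32/3, 0, -256/45, 0, 512/315, 0, …
Weyl lclm of L_f,L_g ⇒ L₀ (ord ≤ 4).
h=h₀': d/dx-closure on L₀ ⇒ L.
L = (160 + 256·x + 256·x^2) + (48 + 224·x + 384·x^2 + 256·x^3)·Dx + (10 + 16·x + 16·x^2)·Dx^2 + (3 + 14·x + 24·x^2 + 16·x^3)·Dx^3  (order 3).
h: a_k = 4, -24, 16, 32/3, 64, -2432/15, 256, -157184/315, 1024, -5814272/2835, …
ICs: h(0) = 4, h′(0) = -24, h′′(0) = 32.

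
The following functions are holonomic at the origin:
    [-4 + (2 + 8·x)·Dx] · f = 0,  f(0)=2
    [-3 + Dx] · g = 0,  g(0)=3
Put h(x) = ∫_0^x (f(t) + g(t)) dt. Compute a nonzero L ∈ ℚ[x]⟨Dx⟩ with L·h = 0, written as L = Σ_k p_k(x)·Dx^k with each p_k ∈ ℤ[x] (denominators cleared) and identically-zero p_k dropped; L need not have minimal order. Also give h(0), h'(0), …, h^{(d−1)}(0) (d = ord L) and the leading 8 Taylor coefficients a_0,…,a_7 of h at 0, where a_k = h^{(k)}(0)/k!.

L = (30 + 72·x)·Dx + (-13 - 72·x - 144·x^2)·Dx^2 + (1 + 16·x + 48·x^2)·Dx^3  (order 3).
h: a_k = 0, 5, 13/2, 19/6, 43/8, -79/40, 2483/240, -13197/560, …
ICs: h(0) = 0, h′(0) = 5, h′′(0) = 13.

f: a_k = 2, 4, -4, 8, -20, 56, -168, 528, …
g: a_k = 3, 9, 27/2, 27/2, 81/8, 243/40, 243/80, 729/560, …
f+g: L₀ = lclm(L_f,L_g), ord ≤ 1+1.
Integrate: L := L₀·Dx.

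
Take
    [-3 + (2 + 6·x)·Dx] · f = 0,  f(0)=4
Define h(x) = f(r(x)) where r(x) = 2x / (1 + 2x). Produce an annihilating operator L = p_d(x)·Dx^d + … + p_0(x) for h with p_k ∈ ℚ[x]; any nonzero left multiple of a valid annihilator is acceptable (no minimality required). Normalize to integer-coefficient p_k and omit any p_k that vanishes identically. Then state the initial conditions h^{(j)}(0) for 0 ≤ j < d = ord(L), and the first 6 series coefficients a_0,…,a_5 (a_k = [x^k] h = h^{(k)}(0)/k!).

f: a_k = 4, 6, -9/2, 27/4, -405/32, 1701/64, …
h₀=f(r): pull back L_f along r ⇒ L₀.
L = -3 + (1 + 10·x + 16·x^2)·Dx  (order 1).
h: a_k = 4, 12, -42, 174, -1677/2, 9069/2, …
ICs: h(0) = 4.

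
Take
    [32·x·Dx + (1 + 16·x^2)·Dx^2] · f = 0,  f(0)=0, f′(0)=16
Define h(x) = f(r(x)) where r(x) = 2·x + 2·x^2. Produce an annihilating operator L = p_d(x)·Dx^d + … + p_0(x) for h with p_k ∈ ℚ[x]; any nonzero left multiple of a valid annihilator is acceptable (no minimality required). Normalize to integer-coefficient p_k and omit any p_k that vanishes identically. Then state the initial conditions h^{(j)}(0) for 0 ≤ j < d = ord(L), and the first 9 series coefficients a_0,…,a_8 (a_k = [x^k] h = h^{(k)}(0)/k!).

L = (-2 + 128·x + 512·x^2 + 768·x^3 + 384·x^4)·Dx + (1 + 2·x + 64·x^2 + 256·x^3 + 320·x^4 + 128·x^5)·Dx^2  (order 2).
h: a_k = 0, 32, 32, -2048/3, -2048, 120832/5, 391168/3, -6553600/7, -8126464, …
ICs: h(0) = 0, h′(0) = 32.

f: a_k = 0, 16, 0, -256/3, 0, 4096/5, 0, -65536/7, 0, …
Change of var in L_f (x↦r) gives L₀.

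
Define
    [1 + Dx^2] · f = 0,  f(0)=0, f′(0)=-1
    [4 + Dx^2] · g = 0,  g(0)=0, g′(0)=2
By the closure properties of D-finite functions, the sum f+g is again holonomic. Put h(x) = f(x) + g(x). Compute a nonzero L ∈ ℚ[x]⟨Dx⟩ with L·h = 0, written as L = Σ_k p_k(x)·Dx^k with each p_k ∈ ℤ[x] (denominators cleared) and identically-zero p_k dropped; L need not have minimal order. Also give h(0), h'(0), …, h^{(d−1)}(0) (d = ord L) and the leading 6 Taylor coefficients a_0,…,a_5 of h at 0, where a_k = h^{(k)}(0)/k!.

f: a_k = 0, -1, 0, 1/6, 0, -1/120, …
g: a_k = 0, 2, 0, -4/3, 0, 4/15, …
L₀ := lclm(L_f,L_g); ord L₀ ≤ 2+2.
L = 4 + 5·Dx^2 + Dx^4  (order 4).
h: a_k = 0, 1, 0, -7/6, 0, 31/120, …
ICs: h(0) = 0, h′(0) = 1, h′′(0) = 0, h′′′(0) = -7.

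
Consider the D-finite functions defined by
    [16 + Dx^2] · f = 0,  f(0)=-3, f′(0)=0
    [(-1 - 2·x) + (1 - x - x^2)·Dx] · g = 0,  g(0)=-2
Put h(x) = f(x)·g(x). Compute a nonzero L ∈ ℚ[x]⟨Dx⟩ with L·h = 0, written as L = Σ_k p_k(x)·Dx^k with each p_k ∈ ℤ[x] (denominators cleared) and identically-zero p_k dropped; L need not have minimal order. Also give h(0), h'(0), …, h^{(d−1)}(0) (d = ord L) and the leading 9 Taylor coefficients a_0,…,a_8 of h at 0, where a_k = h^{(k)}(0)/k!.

f: a_k = -3, 0, 24, 0, -32, 0, 256/15, 0, -512/105, …
g: a_k = -2, -2, -4, -6, -10, -16, -26, -42, -68, …
Product ⇒ symmetric product L₀, ord ≤ 2.
L = (-14 + 16·x + 16·x^2) + (2 + 4·x)·Dx + (-1 + x + x^2)·Dx^2  (order 2).
h: a_k = 6, 6, -36, -30, -2, -32, -1022/15, -1502/15, -5548/35, …
ICs: h(0) = 6, h′(0) = 6.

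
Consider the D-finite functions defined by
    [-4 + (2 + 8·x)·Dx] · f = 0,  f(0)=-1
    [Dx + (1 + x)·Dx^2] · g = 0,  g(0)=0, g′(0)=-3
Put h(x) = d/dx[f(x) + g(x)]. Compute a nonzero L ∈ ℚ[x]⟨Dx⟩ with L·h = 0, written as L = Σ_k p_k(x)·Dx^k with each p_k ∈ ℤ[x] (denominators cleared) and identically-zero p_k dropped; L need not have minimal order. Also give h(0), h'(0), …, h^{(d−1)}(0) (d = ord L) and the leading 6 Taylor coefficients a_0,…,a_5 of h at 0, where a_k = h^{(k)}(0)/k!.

f: a_k = -1, -2, 2, -4, 10, -28, …
g: a_k = 0, -3, 3/2, -1, 3/4, -3/5, …
Weyl lclm of L_f,L_g ⇒ L₀ (ord ≤ 3).
h=h₀': d/dx-closure on L₀ ⇒ L.
L = (-8 + 4·x) + (-10 - 8·x + 20·x^2)·Dx + (-1 - 3·x + 6·x^2 + 8·x^3)·Dx^2  (order 2).
h: a_k = -5, 7, -15, 43, -143, 507, …
ICs: h(0) = -5, h′(0) = 7.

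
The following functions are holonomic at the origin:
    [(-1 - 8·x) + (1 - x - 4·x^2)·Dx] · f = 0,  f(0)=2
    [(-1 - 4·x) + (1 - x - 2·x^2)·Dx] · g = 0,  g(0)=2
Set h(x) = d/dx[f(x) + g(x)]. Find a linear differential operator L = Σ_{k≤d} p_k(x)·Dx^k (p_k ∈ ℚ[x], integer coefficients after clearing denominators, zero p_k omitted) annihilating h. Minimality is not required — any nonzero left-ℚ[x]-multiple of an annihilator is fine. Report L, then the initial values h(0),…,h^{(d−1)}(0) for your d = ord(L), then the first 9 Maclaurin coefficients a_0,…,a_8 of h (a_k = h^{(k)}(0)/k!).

f: a_k = 2, 2, 10, 18, 58, 130, 362, 882, 2330, …
g: a_k = 2, 2, 6, 10, 22, 42, 86, 170, 342, …
f+g: L₀ = lclm(L_f,L_g), ord ≤ 1+1.
Differentiate: ansatz ord ≤ ord L₀ ⇒ L.
L = (-6 - 336·x - 480·x^2 - 1824·x^3 - 3864·x^4 - 6528·x^5 + 2304·x^6) + (6 + 66·x + 156·x^2 + 168·x^3 + 162·x^4 - 3768·x^5 - 3456·x^6 + 1536·x^7)·Dx + (-1 + 2·x - 13·x^2 - 28·x^3 + 222·x^4 + 134·x^5 - 612·x^6 - 320·x^7 + 192·x^8)·Dx^2  (order 2).
h: a_k = 4, 32, 84, 320, 860, 2688, 7364, 21376, 58860, …
ICs: h(0) = 4, h′(0) = 32.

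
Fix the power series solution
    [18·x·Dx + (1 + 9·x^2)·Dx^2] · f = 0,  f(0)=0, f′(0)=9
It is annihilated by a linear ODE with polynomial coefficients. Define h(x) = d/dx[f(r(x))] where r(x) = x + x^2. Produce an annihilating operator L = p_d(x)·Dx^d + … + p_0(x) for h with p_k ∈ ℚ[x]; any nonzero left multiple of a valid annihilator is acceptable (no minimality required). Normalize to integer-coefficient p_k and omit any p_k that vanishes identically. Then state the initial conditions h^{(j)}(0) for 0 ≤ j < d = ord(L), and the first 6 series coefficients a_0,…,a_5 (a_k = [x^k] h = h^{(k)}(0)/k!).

f: a_k = 0, 9, 0, -27, 0, 729/5, …
L₀ from L_f via x↦r, Dx↦r'^{-1}Dx.
h=h₀': d/dx-closure on L₀ ⇒ L.
L = (-2 + 18·x + 72·x^2 + 108·x^3 + 54·x^4) + (1 + 2·x + 9·x^2 + 36·x^3 + 45·x^4 + 18·x^5)·Dx  (order 1).
h: a_k = 9, 18, -81, -324, 324, 4212, …
ICs: h(0) = 9.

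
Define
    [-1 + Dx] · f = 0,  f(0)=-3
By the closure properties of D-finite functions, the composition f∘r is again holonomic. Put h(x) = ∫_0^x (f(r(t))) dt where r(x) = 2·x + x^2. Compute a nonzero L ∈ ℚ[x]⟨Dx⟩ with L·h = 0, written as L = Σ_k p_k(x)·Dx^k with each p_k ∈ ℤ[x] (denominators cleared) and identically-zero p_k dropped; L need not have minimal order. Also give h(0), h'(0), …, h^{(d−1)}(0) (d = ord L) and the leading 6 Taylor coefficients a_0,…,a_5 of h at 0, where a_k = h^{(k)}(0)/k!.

f: a_k = -3, -3, -3/2, -1/2, -1/8, -1/40, …
f∘r: x↦r, Dx↦Dx/r' in L_f ⇒ L₀.
Integrate: L := L₀·Dx.
L = (-2 - 2·x)·Dx + Dx^2  (order 2).
h: a_k = 0, -3, -3, -3, -5/2, -19/10, …
ICs: h(0) = 0, h′(0) = -3.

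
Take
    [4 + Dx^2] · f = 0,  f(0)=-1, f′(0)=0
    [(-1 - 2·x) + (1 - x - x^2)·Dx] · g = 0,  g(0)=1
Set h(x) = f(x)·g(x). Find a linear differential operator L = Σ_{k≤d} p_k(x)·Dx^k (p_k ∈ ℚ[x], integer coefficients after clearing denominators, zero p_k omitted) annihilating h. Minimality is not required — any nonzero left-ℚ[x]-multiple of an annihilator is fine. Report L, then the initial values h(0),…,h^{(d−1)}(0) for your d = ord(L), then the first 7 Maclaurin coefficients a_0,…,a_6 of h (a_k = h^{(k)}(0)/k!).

L = (-2 + 4·x + 4·x^2) + (2 + 4·x)·Dx + (-1 + x + x^2)·Dx^2  (order 2).
h: a_k = -1, -1, 0, -1, -5/3, -8/3, -191/45, …
ICs: h(0) = -1, h′(0) = -1.

f: a_k = -1, 0, 2, 0, -2/3, 0, 4/45, …
g: a_k = 1, 1, 2, 3, 5, 8, 13, …
h₀=f·g: eliminate ⇒ L₀, order ≤ 2·1.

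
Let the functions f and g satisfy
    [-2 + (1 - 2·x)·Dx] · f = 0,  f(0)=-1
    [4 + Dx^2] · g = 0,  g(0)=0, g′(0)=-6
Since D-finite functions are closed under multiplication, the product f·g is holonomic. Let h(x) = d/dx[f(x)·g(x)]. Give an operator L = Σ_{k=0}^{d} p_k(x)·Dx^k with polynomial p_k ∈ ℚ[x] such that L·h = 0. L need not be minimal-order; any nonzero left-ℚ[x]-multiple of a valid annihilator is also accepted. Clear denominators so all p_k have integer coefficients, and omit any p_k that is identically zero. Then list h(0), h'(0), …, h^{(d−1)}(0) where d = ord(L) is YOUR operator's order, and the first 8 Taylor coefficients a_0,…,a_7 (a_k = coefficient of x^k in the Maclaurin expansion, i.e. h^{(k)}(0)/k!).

f: a_k = -1, -2, -4, -8, -16, -32, -64, -128, …
g: a_k = 0, -6, 0, 4, 0, -4/5, 0, 8/105, …
h₀=f·g: eliminate ⇒ L₀, order ≤ 1·2.
h₀' ⇒ L via d/dx closure of L₀.
L = (-4 - 16·x + 16·x^2) + (-4 + 8·x)·Dx + (1 - 4·x + 4·x^2)·Dx^2  (order 2).
h: a_k = 6, 24, 60, 160, 404, 4848/5, 33928/15, 542848/105, …
ICs: h(0) = 6, h′(0) = 24.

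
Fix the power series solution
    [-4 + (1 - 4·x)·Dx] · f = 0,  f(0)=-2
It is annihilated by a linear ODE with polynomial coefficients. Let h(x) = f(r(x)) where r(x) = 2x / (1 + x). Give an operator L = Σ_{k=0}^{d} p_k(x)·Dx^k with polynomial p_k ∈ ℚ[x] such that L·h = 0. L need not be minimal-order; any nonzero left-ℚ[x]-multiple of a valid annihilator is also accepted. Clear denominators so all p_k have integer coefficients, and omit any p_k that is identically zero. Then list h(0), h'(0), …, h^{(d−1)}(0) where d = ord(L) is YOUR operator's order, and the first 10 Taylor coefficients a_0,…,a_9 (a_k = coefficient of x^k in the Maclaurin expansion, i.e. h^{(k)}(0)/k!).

f: a_k = -2, -8, -32, -128, -512, -2048, -8192, -32768, -131072, -524288, …
h₀=f(r): pull back L_f along r ⇒ L₀.
L = 8 + (-1 + 6·x + 7·x^2)·Dx  (order 1).
h: a_k = -2, -16, -112, -784, -5488, -38416, -268912, -1882384, -13176688, -92236816, …
ICs: h(0) = -2.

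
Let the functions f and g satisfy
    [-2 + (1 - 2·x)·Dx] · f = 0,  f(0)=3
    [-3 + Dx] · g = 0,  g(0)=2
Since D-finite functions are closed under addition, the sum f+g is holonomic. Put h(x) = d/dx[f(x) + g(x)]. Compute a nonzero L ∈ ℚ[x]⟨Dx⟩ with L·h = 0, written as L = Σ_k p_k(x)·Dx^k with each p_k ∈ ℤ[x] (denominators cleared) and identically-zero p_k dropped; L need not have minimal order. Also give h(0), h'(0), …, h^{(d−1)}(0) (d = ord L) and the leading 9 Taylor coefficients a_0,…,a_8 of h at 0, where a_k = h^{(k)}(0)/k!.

f: a_k = 3, 6, 12, 24, 48, 96, 192, 384, 768, …
g: a_k = 2, 6, 9, 9, 27/4, 81/20, 81/40, 243/280, 729/2240, …
f+g: L₀ = lclm(L_f,L_g), ord ≤ 1+1.
h₀' ⇒ L via d/dx closure of L₀.
L = (36 + 72·x) + (-15 - 36·x + 36·x^2)·Dx + (1 + 4·x - 12·x^2)·Dx^2  (order 2).
h: a_k = 12, 42, 99, 219, 2001/4, 23283/20, 107763/40, 1721049/280, 30967947/2240, …
ICs: h(0) = 12, h′(0) = 42.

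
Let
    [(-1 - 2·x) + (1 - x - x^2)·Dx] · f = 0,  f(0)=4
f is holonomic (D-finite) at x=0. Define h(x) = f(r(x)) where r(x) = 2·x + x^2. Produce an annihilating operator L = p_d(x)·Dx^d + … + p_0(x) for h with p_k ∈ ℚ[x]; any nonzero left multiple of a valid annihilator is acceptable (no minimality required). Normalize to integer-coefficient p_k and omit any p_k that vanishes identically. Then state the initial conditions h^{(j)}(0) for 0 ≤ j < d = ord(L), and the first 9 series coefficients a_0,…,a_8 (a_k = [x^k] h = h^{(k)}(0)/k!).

L = (2 + 10·x + 12·x^2 + 4·x^3) + (-1 + 2·x + 5·x^2 + 4·x^3 + x^4)·Dx  (order 1).
h: a_k = 4, 8, 36, 128, 472, 1736, 6380, 23456, 86228, …
ICs: h(0) = 4.

f: a_k = 4, 4, 8, 12, 20, 32, 52, 84, 136, …
f∘r: x↦r, Dx↦Dx/r' in L_f ⇒ L₀.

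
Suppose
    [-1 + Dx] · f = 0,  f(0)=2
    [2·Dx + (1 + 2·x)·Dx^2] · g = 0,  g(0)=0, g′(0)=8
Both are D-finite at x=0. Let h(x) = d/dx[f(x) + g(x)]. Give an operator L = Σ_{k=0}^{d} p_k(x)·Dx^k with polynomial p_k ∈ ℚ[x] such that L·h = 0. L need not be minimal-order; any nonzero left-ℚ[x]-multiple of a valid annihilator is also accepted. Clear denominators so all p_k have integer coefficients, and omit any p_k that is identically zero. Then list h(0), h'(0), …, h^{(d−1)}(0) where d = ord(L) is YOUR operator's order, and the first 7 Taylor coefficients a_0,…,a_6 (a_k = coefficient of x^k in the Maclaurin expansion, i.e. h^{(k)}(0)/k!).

f: a_k = 2, 2, 1, 1/3, 1/12, 1/60, 1/360, …
g: a_k = 0, 8, -8, 32/3, -16, 128/5, -128/3, …
f+g: L₀ = lclm(L_f,L_g), ord ≤ 1+2.
h=h₀': d/dx-closure on L₀ ⇒ L.
L = (-10 - 4·x) + (7 - 4·x - 4·x^2)·Dx + (3 + 8·x + 4·x^2)·Dx^2  (order 2).
h: a_k = 10, -14, 33, -191/3, 1537/12, -15359/60, 184321/360, …
ICs: h(0) = 10, h′(0) = -14.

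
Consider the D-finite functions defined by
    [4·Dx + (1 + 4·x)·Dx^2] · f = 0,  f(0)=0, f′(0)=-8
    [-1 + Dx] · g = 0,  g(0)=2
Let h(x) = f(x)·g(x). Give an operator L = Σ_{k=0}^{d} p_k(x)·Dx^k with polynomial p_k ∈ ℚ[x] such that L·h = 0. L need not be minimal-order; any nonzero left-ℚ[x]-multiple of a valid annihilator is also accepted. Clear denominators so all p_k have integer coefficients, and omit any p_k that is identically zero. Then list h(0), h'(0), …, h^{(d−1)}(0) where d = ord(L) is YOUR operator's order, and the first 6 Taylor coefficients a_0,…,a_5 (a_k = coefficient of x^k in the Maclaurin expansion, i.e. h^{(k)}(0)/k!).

L = (-3 + 4·x) + (2 - 8·x)·Dx + (1 + 4·x)·Dx^2  (order 2).
h: a_k = 0, -16, 16, -184/3, 184, -3006/5, …
ICs: h(0) = 0, h′(0) = -16.

f: a_k = 0, -8, 16, -128/3, 128, -2048/5, …
g: a_k = 2, 2, 1, 1/3, 1/12, 1/60, …
Sym-product of L_f,L_g gives L₀ (≤ ord 2).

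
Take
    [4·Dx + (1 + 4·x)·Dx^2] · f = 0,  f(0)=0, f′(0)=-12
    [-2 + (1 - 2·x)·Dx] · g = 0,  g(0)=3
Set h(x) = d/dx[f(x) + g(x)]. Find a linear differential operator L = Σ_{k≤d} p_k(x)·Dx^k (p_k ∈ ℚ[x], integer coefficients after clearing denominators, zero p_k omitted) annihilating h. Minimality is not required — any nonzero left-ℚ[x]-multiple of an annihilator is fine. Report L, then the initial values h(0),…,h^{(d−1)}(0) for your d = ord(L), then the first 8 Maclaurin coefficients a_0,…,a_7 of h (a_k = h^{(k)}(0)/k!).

f: a_k = 0, -12, 24, -64, 192, -3072/5, 2048, -49152/7, …
g: a_k = 3, 6, 12, 24, 48, 96, 192, 384, …
h₀=f+g: left-lcm gives L₀, ord ≤ 3.
h=h₀': d/dx-closure on L₀ ⇒ L.
L = (-28 - 16·x) + (1 - 40·x - 32·x^2)·Dx + (1 + 3·x - 6·x^2 - 8·x^3)·Dx^2  (order 2).
h: a_k = -6, 72, -120, 960, -2592, 13440, -46464, 202752, …
ICs: h(0) = -6, h′(0) = 72.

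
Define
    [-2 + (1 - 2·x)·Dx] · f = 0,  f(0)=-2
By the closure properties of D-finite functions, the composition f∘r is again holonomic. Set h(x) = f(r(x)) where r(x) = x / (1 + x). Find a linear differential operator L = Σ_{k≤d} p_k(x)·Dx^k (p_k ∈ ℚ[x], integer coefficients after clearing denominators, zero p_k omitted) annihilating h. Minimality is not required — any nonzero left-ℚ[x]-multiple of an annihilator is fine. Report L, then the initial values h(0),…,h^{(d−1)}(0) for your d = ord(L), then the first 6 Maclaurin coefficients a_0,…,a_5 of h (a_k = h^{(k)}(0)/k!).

L = 2 + (-1 + x^2)·Dx  (order 1).
h: a_k = -2, -4, -4, -4, -4, -4, …
ICs: h(0) = -2.

f: a_k = -2, -4, -8, -16, -32, -64, …
f∘r: x↦r, Dx↦Dx/r' in L_f ⇒ L₀.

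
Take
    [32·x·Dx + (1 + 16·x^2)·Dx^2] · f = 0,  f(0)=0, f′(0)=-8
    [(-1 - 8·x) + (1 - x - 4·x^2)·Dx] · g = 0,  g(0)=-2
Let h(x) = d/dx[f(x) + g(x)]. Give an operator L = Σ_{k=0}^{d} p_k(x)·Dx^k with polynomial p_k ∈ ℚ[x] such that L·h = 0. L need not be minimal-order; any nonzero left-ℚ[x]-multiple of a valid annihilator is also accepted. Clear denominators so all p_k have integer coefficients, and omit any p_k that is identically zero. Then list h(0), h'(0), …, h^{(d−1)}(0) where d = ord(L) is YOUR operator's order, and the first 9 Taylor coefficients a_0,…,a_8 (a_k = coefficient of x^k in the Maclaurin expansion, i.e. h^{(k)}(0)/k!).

f: a_k = 0, -8, 0, 128/3, 0, -2048/5, 0, 32768/7, 0, …
g: a_k = -2, -2, -10, -18, -58, -130, -362, -882, -2330, …
Weyl lclm of L_f,L_g ⇒ L₀ (ord ≤ 3).
h₀' ⇒ L via d/dx closure of L₀.
L = (160 - 640·x - 14848·x^2 - 36864·x^3 - 178176·x^4 - 98304·x^6) + (-43 - 336·x - 16·x^2 - 3072·x^3 - 35072·x^4 - 124928·x^5 - 12288·x^6 - 98304·x^7)·Dx + (5 + 23·x + 272·x^2 + 16·x^3 + 2368·x^4 - 5888·x^5 - 12288·x^6 - 4096·x^7 - 16384·x^8)·Dx^2  (order 2).
h: a_k = -10, -20, 74, -232, -2698, -2172, 26594, -18640, -577010, …
ICs: h(0) = -10, h′(0) = -20.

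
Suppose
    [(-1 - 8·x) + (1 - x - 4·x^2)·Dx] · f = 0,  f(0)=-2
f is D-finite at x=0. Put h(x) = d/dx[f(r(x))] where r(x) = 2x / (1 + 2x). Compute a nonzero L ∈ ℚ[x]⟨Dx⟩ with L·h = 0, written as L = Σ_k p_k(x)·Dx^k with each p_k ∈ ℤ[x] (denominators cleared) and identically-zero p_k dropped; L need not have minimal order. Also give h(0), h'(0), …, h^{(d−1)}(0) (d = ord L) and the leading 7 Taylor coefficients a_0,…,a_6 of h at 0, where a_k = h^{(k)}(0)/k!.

f: a_k = -2, -2, -10, -18, -58, -130, -362, …
Change of var in L_f (x↦r) gives L₀.
h₀' ⇒ L via d/dx closure of L₀.
L = (16 + 96·x + 960·x^2 + 1152·x^3) + (-1 - 22·x - 60·x^2 + 248·x^3 + 576·x^4)·Dx  (order 1).
h: a_k = -4, -64, 0, -2048, 5120, -61440, 258048, …
ICs: h(0) = -4.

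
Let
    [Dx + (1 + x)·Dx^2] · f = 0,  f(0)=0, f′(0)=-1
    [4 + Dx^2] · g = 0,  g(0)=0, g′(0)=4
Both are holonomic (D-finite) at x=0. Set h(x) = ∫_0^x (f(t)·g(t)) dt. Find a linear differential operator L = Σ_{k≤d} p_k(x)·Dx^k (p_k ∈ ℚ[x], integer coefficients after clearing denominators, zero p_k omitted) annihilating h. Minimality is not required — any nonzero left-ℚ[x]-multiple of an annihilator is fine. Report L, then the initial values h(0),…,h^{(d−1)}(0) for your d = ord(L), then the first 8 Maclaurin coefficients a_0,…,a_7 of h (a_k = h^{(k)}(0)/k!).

L = (168 + 864·x + 1456·x^2 + 1024·x^3 + 256·x^4)·Dx + (112 + 368·x + 384·x^2 + 128·x^3)·Dx^2 + (102 + 464·x + 744·x^2 + 512·x^3 + 128·x^4)·Dx^3 + (28 + 92·x + 96·x^2 + 32·x^3)·Dx^4 + (15 + 62·x + 95·x^2 + 64·x^3 + 16·x^4)·Dx^5  (order 5).
h: a_k = 0, 0, 0, -4/3, 1/2, 4/15, -1/18, -4/63, …
ICs: h(0) = 0, h′(0) = 0, h′′(0) = 0, h′′′(0) = -8, h′′′′(0) = 12.

f: a_k = 0, -1, 1/2, -1/3, 1/4, -1/5, 1/6, -1/7, …
g: a_k = 0, 4, 0, -8/3, 0, 8/15, 0, -16/315, …
h₀=f·g: eliminate ⇒ L₀, order ≤ 2·2.
∫: right-multiply L₀ by Dx.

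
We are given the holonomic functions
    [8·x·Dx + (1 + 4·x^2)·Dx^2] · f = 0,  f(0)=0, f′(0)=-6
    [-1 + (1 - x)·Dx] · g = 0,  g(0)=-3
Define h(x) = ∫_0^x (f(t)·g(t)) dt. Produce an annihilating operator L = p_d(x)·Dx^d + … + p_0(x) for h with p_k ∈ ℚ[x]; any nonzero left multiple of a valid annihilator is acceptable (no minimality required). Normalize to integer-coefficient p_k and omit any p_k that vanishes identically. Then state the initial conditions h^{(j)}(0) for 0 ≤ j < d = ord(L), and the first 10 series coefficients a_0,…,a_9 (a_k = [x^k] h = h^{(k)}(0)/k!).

f: a_k = 0, -6, 0, 8, 0, -96/5, 0, 384/7, 0, -512/3, …
g: a_k = -3, -3, -3, -3, -3, -3, -3, -3, -3, -3, …
h₀=f·g: eliminate ⇒ L₀, order ≤ 2·1.
h=∫h₀ ⇒ L = L₀·Dx.
L = 8·x·Dx + (2 - 8·x + 16·x^2)·Dx^2 + (-1 + x - 4·x^2 + 4·x^3)·Dx^3  (order 3).
h: a_k = 0, 0, 9, 6, -3/2, -6/5, 43/5, 258/35, -1977/140, -1318/105, …
ICs: h(0) = 0, h′(0) = 0, h′′(0) = 18.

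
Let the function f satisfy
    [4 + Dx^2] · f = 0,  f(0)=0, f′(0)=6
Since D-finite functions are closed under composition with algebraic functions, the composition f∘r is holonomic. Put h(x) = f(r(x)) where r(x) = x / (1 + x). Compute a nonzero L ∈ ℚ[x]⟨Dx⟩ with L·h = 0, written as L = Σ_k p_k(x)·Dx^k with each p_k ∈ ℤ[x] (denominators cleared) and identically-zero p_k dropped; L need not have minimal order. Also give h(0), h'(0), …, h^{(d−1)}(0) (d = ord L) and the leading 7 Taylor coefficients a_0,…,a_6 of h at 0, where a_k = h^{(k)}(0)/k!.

L = 4 + (2 + 6·x + 6·x^2 + 2·x^3)·Dx + (1 + 4·x + 6·x^2 + 4·x^3 + x^4)·Dx^2  (order 2).
h: a_k = 0, 6, -6, 2, 6, -86/5, 30, …
ICs: h(0) = 0, h′(0) = 6.

f: a_k = 0, 6, 0, -4, 0, 4/5, 0, …
f∘r: x↦r, Dx↦Dx/r' in L_f ⇒ L₀.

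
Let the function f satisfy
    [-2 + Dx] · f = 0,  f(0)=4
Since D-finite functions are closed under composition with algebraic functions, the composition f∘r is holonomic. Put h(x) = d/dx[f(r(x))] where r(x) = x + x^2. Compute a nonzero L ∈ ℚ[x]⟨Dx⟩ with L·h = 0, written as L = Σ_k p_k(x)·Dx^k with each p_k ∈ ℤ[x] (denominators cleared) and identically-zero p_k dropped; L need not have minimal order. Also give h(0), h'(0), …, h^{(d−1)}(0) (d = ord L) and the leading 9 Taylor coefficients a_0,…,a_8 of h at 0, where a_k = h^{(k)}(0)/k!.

f: a_k = 4, 8, 8, 16/3, 8/3, 16/15, 16/45, 32/315, 8/315, …
L₀ from L_f via x↦r, Dx↦r'^{-1}Dx.
h=h₀': d/dx-closure on L₀ ⇒ L.
L = (4 + 8·x + 8·x^2) + (-1 - 2·x)·Dx  (order 1).
h: a_k = 8, 32, 64, 320/3, 416/3, 2432/15, 7424/45, 48896/315, 8384/63, …
ICs: h(0) = 8.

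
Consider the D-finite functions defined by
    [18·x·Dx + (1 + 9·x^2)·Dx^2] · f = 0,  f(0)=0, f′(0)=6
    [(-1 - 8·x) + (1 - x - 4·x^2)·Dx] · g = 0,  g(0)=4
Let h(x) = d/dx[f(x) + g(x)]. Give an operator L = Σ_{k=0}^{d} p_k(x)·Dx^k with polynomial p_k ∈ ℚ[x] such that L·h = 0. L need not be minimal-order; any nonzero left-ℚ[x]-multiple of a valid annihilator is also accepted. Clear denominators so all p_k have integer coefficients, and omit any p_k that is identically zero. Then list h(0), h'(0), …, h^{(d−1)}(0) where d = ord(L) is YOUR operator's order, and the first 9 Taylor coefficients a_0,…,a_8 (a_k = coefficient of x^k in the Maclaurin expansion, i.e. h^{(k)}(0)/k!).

f: a_k = 0, 6, 0, -18, 0, 486/5, 0, -4374/7, 0, …
g: a_k = 4, 4, 20, 36, 116, 260, 724, 1764, 4660, …
L₀ := lclm(L_f,L_g); ord L₀ ≤ 2+1.
Differentiate: ansatz ord ≤ ord L₀ ⇒ L.
L = (90 - 360·x - 6462·x^2 - 14688·x^3 - 63936·x^4 - 31104·x^6) + (-36 - 294·x - 324·x^2 - 3198·x^3 - 13680·x^4 - 46080·x^5 - 3888·x^6 - 31104·x^7)·Dx + (5 + 16·x + 160·x^2 - 96·x^3 + 555·x^4 - 2304·x^5 - 4896·x^6 - 1296·x^7 - 5184·x^8)·Dx^2  (order 2).
h: a_k = 10, 40, 54, 464, 1786, 4344, 7974, 37280, 144810, …
ICs: h(0) = 10, h′(0) = 40.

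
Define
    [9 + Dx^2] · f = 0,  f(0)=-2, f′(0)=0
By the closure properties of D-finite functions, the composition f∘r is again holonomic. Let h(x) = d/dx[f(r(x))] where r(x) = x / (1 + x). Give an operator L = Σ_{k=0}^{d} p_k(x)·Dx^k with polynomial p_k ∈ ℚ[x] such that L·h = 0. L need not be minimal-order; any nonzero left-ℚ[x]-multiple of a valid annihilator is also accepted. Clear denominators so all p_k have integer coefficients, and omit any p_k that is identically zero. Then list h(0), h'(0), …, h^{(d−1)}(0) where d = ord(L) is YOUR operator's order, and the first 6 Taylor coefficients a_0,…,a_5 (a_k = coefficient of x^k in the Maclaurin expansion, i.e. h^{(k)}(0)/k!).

L = (15 + 12·x + 6·x^2) + (6 + 18·x + 18·x^2 + 6·x^3)·Dx + (1 + 4·x + 6·x^2 + 4·x^3 + x^4)·Dx^2  (order 2).
h: a_k = 0, 18, -54, 81, -45, -2457/20, …
ICs: h(0) = 0, h′(0) = 18.

f: a_k = -2, 0, 9, 0, -27/4, 0, …
L₀ from L_f via x↦r, Dx↦r'^{-1}Dx.
Differentiate: ansatz ord ≤ ord L₀ ⇒ L.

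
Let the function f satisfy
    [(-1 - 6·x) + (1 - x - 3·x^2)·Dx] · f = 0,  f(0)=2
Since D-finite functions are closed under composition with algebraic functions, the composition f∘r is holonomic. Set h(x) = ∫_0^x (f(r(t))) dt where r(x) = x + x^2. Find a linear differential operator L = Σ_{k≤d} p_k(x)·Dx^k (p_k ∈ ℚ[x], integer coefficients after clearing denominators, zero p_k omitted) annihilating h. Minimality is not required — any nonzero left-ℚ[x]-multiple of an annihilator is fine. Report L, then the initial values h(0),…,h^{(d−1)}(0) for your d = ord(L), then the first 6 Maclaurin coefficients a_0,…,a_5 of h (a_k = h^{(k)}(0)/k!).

f: a_k = 2, 2, 8, 14, 38, 80, …
L₀ from L_f via x↦r, Dx↦r'^{-1}Dx.
Integrate: L := L₀·Dx.
L = (1 + 8·x + 18·x^2 + 12·x^3)·Dx + (-1 + x + 4·x^2 + 6·x^3 + 3·x^4)·Dx^2  (order 2).
h: a_k = 0, 2, 1, 10/3, 15/2, 88/5, …
ICs: h(0) = 0, h′(0) = 2.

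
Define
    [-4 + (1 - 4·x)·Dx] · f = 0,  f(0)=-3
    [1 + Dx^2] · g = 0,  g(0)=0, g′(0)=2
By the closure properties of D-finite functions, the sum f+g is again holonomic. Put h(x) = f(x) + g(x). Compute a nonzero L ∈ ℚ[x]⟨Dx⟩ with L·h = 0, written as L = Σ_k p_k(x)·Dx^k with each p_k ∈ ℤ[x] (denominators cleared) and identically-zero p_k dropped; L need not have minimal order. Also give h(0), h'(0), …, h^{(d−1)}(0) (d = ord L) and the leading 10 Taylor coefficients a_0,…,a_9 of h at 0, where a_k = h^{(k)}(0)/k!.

L = (388 - 32·x + 64·x^2) + (-33 + 140·x - 48·x^2 + 64·x^3)·Dx + (388 - 32·x + 64·x^2)·Dx^2 + (-33 + 140·x - 48·x^2 + 64·x^3)·Dx^3  (order 3).
h: a_k = -3, -10, -48, -577/3, -768, -184319/60, -12288, -123863041/2520, -196608, -142690222079/181440, …
ICs: h(0) = -3, h′(0) = -10, h′′(0) = -96.

f: a_k = -3, -12, -48, -192, -768, -3072, -12288, -49152, -196608, -786432, …
g: a_k = 0, 2, 0, -1/3, 0, 1/60, 0, -1/2520, 0, 1/181440, …
h₀=f+g: left-lcm gives L₀, ord ≤ 3.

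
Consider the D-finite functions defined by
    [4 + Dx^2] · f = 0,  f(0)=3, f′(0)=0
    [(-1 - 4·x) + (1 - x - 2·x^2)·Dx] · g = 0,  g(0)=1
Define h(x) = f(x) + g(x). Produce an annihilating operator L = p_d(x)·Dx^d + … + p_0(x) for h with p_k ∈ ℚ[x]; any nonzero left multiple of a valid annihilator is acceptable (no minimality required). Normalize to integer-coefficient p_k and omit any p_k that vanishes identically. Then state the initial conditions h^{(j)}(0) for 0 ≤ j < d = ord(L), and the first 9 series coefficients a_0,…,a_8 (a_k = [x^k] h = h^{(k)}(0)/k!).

f: a_k = 3, 0, -6, 0, 2, 0, -4/15, 0, 2/105, …
g: a_k = 1, 1, 3, 5, 11, 21, 43, 85, 171, …
h₀=f+g: left-lcm gives L₀, ord ≤ 3.
L = (-68 - 304·x - 200·x^2 - 320·x^3 - 160·x^4 - 128·x^5) + (20 - 12·x - 24·x^2 - 8·x^3 - 48·x^4 - 96·x^5 - 64·x^6)·Dx + (-17 - 76·x - 50·x^2 - 80·x^3 - 40·x^4 - 32·x^5)·Dx^2 + (5 - 3·x - 6·x^2 - 2·x^3 - 12·x^4 - 24·x^5 - 16·x^6)·Dx^3  (order 3).
h: a_k = 4, 1, -3, 5, 13, 21, 641/15, 85, 17957/105, …
ICs: h(0) = 4, h′(0) = 1, h′′(0) = -6.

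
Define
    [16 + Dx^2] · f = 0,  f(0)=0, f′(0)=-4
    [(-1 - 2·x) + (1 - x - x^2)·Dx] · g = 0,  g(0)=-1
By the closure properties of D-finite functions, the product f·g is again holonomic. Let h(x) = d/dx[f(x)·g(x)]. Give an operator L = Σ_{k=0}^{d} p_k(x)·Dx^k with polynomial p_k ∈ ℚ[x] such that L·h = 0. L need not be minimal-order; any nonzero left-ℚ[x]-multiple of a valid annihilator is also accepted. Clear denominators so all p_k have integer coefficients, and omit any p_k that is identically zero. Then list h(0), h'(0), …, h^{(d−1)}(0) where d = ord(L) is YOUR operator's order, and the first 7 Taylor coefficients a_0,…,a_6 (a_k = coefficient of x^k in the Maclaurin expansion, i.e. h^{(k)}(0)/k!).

L = (54 - 256·x - 128·x^2 + 256·x^3 + 128·x^4) + (-13 - 10·x + 48·x^2 + 32·x^3)·Dx + (7 - 15·x - 7·x^2 + 16·x^3 + 8·x^4)·Dx^2  (order 2).
h: a_k = 4, 8, -8, 16/3, 36, 256/5, 3932/45, …
ICs: h(0) = 4, h′(0) = 8.

f: a_k = 0, -4, 0, 32/3, 0, -128/15, 0, …
g: a_k = -1, -1, -2, -3, -5, -8, -13, …
Product ⇒ symmetric product L₀, ord ≤ 2.
h=h₀': d/dx-closure on L₀ ⇒ L.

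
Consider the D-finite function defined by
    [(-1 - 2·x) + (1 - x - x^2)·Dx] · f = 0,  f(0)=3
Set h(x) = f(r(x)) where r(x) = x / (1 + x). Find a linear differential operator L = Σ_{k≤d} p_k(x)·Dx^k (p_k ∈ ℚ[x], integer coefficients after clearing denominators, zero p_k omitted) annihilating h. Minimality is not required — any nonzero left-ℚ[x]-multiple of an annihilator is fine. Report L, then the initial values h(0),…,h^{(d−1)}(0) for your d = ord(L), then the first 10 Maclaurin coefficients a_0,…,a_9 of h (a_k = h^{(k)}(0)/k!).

L = (1 + 3·x) + (-1 - 2·x + x^3)·Dx  (order 1).
h: a_k = 3, 3, 3, 0, 3, -3, 6, -9, 15, -24, …
ICs: h(0) = 3.

f: a_k = 3, 3, 6, 9, 15, 24, 39, 63, 102, 165, …
f∘r: x↦r, Dx↦Dx/r' in L_f ⇒ L₀.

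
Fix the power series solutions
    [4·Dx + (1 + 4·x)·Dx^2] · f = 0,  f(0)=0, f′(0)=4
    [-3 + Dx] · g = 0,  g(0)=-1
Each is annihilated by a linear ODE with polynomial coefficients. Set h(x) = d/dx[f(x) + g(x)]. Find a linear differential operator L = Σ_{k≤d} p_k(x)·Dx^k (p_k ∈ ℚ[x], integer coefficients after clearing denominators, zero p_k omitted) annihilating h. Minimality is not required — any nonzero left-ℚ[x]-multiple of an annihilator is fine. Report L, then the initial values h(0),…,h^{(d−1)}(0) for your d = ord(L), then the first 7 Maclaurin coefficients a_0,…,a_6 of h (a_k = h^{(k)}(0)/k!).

L = (-132 - 144·x) + (23 - 72·x - 144·x^2)·Dx + (7 + 40·x + 48·x^2)·Dx^2  (order 2).
h: a_k = 1, -25, 101/2, -539/2, 8111/8, -164083/40, 1310477/80, …
ICs: h(0) = 1, h′(0) = -25.

f: a_k = 0, 4, -8, 64/3, -64, 1024/5, -2048/3, …
g: a_k = -1, -3, -9/2, -9/2, -27/8, -81/40, -81/80, …
h₀=f+g: left-lcm gives L₀, ord ≤ 3.
Derive L from L₀ (diff closure).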